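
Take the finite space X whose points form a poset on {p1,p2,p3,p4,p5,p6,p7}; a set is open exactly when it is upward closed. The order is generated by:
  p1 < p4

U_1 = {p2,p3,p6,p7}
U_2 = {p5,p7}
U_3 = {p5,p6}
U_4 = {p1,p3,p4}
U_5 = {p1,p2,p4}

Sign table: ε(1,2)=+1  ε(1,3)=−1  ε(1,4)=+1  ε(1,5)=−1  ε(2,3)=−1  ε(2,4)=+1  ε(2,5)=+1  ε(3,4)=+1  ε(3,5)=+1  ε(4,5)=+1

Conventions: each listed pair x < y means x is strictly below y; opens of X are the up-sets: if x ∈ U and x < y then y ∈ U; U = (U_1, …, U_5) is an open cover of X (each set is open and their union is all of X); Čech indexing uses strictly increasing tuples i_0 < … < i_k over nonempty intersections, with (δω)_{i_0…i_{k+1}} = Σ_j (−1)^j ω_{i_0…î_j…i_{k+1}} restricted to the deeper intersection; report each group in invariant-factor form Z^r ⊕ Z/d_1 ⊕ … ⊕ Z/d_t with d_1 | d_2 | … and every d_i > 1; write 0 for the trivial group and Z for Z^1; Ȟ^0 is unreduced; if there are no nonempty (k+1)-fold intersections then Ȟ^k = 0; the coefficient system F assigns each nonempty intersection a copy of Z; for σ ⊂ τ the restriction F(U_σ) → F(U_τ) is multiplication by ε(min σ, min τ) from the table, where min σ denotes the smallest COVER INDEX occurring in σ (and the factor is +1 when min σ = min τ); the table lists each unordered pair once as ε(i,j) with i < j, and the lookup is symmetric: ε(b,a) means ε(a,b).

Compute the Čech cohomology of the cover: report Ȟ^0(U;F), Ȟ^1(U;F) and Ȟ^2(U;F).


Ȟ^0 = 0, Ȟ^1 = Z ⊕ Z/2 and Ȟ^2 = 0

nerve simplices:
  U12={p7} U13={p6} U14={p3} U15={p2} U23={p5} U45={p1,p4}
C dims 5,6; δ0: rk 5, SNF 1^4·2
degree 0: 5−5−0 = 0 → Ȟ^0 ≅ 0
degree 1: 6−0−5 = 1 plus torsion [2] → Ȟ^1 ≅ Z ⊕ Z/2
degree 2: 0−0−0 = 0 → Ȟ^2 ≅ 0


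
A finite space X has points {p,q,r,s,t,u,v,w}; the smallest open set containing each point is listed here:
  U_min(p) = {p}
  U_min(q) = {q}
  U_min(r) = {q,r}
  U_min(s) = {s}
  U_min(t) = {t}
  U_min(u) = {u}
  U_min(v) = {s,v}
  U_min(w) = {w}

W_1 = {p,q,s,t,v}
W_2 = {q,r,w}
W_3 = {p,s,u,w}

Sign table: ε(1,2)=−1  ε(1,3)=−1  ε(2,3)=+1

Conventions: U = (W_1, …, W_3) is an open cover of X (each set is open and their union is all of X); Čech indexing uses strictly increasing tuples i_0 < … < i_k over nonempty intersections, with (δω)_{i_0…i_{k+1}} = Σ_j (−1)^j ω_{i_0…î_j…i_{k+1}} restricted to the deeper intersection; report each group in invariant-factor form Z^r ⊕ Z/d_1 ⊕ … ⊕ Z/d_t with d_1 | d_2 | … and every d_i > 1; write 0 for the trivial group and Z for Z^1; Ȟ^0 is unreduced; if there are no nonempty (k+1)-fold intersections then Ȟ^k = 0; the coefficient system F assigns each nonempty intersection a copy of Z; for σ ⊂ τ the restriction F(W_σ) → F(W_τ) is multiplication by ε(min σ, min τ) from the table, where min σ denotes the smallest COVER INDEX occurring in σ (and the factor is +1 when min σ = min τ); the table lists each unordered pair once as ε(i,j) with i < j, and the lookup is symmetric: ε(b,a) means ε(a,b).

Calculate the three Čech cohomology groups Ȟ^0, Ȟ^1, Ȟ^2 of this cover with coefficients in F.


nerve simplices:
  W12={q} W13={p,s} W23={w}
C dims 3,3; δ0: rk 2, SNF 1^2
degree 0: 3−2−0 = 1 → Ȟ^0 ≅ Z
degree 1: 3−0−2 = 1 → Ȟ^1 ≅ Z
degree 2: 0−0−0 = 0 → Ȟ^2 ≅ 0

Ȟ^0 = Z,  Ȟ^1 = Z,  Ȟ^2 = 0


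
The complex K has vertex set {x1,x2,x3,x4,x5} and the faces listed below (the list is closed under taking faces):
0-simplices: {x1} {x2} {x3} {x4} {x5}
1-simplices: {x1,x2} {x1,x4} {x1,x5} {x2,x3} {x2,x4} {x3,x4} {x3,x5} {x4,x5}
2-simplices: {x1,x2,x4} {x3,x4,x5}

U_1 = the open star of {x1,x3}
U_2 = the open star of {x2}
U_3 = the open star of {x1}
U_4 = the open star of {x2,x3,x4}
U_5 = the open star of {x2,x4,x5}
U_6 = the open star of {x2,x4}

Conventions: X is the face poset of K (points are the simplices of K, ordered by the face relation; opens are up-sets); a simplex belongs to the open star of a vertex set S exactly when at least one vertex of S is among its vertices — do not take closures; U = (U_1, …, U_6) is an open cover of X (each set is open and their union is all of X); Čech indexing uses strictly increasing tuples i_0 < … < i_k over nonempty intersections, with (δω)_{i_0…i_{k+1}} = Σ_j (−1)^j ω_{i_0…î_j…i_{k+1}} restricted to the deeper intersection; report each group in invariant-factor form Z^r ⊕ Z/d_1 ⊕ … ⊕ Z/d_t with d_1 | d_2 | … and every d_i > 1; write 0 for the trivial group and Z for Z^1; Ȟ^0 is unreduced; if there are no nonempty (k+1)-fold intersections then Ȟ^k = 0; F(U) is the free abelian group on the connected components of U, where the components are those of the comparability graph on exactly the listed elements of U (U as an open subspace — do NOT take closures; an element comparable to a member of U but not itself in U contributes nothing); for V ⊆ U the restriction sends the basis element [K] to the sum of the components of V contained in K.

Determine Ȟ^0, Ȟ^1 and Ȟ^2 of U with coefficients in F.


nerve simplices:
  U1={{x1},{x3},{x1,x2},{x1,x4},{x1,x5},{x2,x3},{x3,x4},{x3,x5},{x1,x2,x4},{x3,x4,x5}} U2={{x2},{x1,x2},{x2,x3},{x2,x4},{x1,x2,x4}} U3={{x1},{x1,x2},{x1,x4},{x1,x5},{x1,x2,x4}} U4={{x2},{x3},{x4},{x1,x2},{x1,x4},{x2,x3},{x2,x4},{x3,x4},{x3,x5},{x4,x5},{x1,x2,x4},{x3,x4,x5}} U5={{x2},{x4},{x5},{x1,x2},{x1,x4},{x1,x5},{x2,x3},{x2,x4},{x3,x4},{x3,x5},{x4,x5},{x1,x2,x4},{x3,x4,x5}} U6={{x2},{x4},{x1,x2},{x1,x4},{x2,x3},{x2,x4},{x3,x4},{x4,x5},{x1,x2,x4},{x3,x4,x5}}
  U12={{x1,x2},{x2,x3},{x1,x2,x4}} U13={{x1},{x1,x2},{x1,x4},{x1,x5},{x1,x2,x4}} U14={{x3},{x1,x2},{x1,x4},{x2,x3},{x3,x4},{x3,x5},{x1,x2,x4},{x3,x4,x5}} U15={{x1,x2},{x1,x4},{x1,x5},{x2,x3},{x3,x4},{x3,x5},{x1,x2,x4},{x3,x4,x5}} U16={{x1,x2},{x1,x4},{x2,x3},{x3,x4},{x1,x2,x4},{x3,x4,x5}} U23={{x1,x2},{x1,x2,x4}} U24={{x2},{x1,x2},{x2,x3},{x2,x4},{x1,x2,x4}} U25={{x2},{x1,x2},{x2,x3},{x2,x4},{x1,x2,x4}} U26={{x2},{x1,x2},{x2,x3},{x2,x4},{x1,x2,x4}} U34={{x1,x2},{x1,x4},{x1,x2,x4}} U35={{x1,x2},{x1,x4},{x1,x5},{x1,x2,x4}} U36={{x1,x2},{x1,x4},{x1,x2,x4}} U45={{x2},{x4},{x1,x2},{x1,x4},{x2,x3},{x2,x4},{x3,x4},{x3,x5},{x4,x5},{x1,x2,x4},{x3,x4,x5}} U46={{x2},{x4},{x1,x2},{x1,x4},{x2,x3},{x2,x4},{x3,x4},{x4,x5},{x1,x2,x4},{x3,x4,x5}} U56={{x2},{x4},{x1,x2},{x1,x4},{x2,x3},{x2,x4},{x3,x4},{x4,x5},{x1,x2,x4},{x3,x4,x5}}
  U123={{x1,x2},{x1,x2,x4}} U124={{x1,x2},{x2,x3},{x1,x2,x4}} U125={{x1,x2},{x2,x3},{x1,x2,x4}} U126={{x1,x2},{x2,x3},{x1,x2,x4}} U134={{x1,x2},{x1,x4},{x1,x2,x4}} U135={{x1,x2},{x1,x4},{x1,x5},{x1,x2,x4}} U136={{x1,x2},{x1,x4},{x1,x2,x4}} U145={{x1,x2},{x1,x4},{x2,x3},{x3,x4},{x3,x5},{x1,x2,x4},{x3,x4,x5}} U146={{x1,x2},{x1,x4},{x2,x3},{x3,x4},{x1,x2,x4},{x3,x4,x5}} U156={{x1,x2},{x1,x4},{x2,x3},{x3,x4},{x1,x2,x4},{x3,x4,x5}} U234={{x1,x2},{x1,x2,x4}} U235={{x1,x2},{x1,x2,x4}} U236={{x1,x2},{x1,x2,x4}} U245={{x2},{x1,x2},{x2,x3},{x2,x4},{x1,x2,x4}} U246={{x2},{x1,x2},{x2,x3},{x2,x4},{x1,x2,x4}} U256={{x2},{x1,x2},{x2,x3},{x2,x4},{x1,x2,x4}} U345={{x1,x2},{x1,x4},{x1,x2,x4}} U346={{x1,x2},{x1,x4},{x1,x2,x4}} U356={{x1,x2},{x1,x4},{x1,x2,x4}} U456={{x2},{x4},{x1,x2},{x1,x4},{x2,x3},{x2,x4},{x3,x4},{x4,x5},{x1,x2,x4},{x3,x4,x5}}
  U1234={{x1,x2},{x1,x2,x4}} U1235={{x1,x2},{x1,x2,x4}} U1236={{x1,x2},{x1,x2,x4}} U1245={{x1,x2},{x2,x3},{x1,x2,x4}} U1246={{x1,x2},{x2,x3},{x1,x2,x4}} U1256={{x1,x2},{x2,x3},{x1,x2,x4}} U1345={{x1,x2},{x1,x4},{x1,x2,x4}} U1346={{x1,x2},{x1,x4},{x1,x2,x4}} U1356={{x1,x2},{x1,x4},{x1,x2,x4}} U1456={{x1,x2},{x1,x4},{x2,x3},{x3,x4},{x1,x2,x4},{x3,x4,x5}} U2345={{x1,x2},{x1,x2,x4}} U2346={{x1,x2},{x1,x2,x4}} U2356={{x1,x2},{x1,x2,x4}} U2456={{x2},{x1,x2},{x2,x3},{x2,x4},{x1,x2,x4}} U3456={{x1,x2},{x1,x4},{x1,x2,x4}}
  U12345={{x1,x2},{x1,x2,x4}} U12346={{x1,x2},{x1,x2,x4}} U12356={{x1,x2},{x1,x2,x4}} U12456={{x1,x2},{x2,x3},{x1,x2,x4}} U13456={{x1,x2},{x1,x4},{x1,x2,x4}} U23456={{x1,x2},{x1,x2,x4}}
  U123456={{x1,x2},{x1,x2,x4}}
components per intersection:
  U1: {{x1},{x1,x2},{x1,x4},{x1,x5},{x1,x2,x4}} {{x3},{x2,x3},{x3,x4},{x3,x5},{x3,x4,x5}}
  U2: {{x2},{x1,x2},{x2,x3},{x2,x4},{x1,x2,x4}}
  U3: {{x1},{x1,x2},{x1,x4},{x1,x5},{x1,x2,x4}}
  U4: {{x2},{x3},{x4},{x1,x2},{x1,x4},{x2,x3},{x2,x4},{x3,x4},{x3,x5},{x4,x5},{x1,x2,x4},{x3,x4,x5}}
  U5: {{x2},{x4},{x5},{x1,x2},{x1,x4},{x1,x5},{x2,x3},{x2,x4},{x3,x4},{x3,x5},{x4,x5},{x1,x2,x4},{x3,x4,x5}}
  U6: {{x2},{x4},{x1,x2},{x1,x4},{x2,x3},{x2,x4},{x3,x4},{x4,x5},{x1,x2,x4},{x3,x4,x5}}
  U12: {{x1,x2},{x1,x2,x4}} {{x2,x3}}
  U13: {{x1},{x1,x2},{x1,x4},{x1,x5},{x1,x2,x4}}
  U14: {{x3},{x2,x3},{x3,x4},{x3,x5},{x3,x4,x5}} {{x1,x2},{x1,x4},{x1,x2,x4}}
  U15: {{x1,x2},{x1,x4},{x1,x2,x4}} {{x1,x5}} {{x2,x3}} {{x3,x4},{x3,x5},{x3,x4,x5}}
  U16: {{x1,x2},{x1,x4},{x1,x2,x4}} {{x2,x3}} {{x3,x4},{x3,x4,x5}}
  U23: {{x1,x2},{x1,x2,x4}}
  U24: {{x2},{x1,x2},{x2,x3},{x2,x4},{x1,x2,x4}}
  U25: {{x2},{x1,x2},{x2,x3},{x2,x4},{x1,x2,x4}}
  U26: {{x2},{x1,x2},{x2,x3},{x2,x4},{x1,x2,x4}}
  U34: {{x1,x2},{x1,x4},{x1,x2,x4}}
  U35: {{x1,x2},{x1,x4},{x1,x2,x4}} {{x1,x5}}
  U36: {{x1,x2},{x1,x4},{x1,x2,x4}}
  U45: {{x2},{x4},{x1,x2},{x1,x4},{x2,x3},{x2,x4},{x3,x4},{x3,x5},{x4,x5},{x1,x2,x4},{x3,x4,x5}}
  U46: {{x2},{x4},{x1,x2},{x1,x4},{x2,x3},{x2,x4},{x3,x4},{x4,x5},{x1,x2,x4},{x3,x4,x5}}
  U56: {{x2},{x4},{x1,x2},{x1,x4},{x2,x3},{x2,x4},{x3,x4},{x4,x5},{x1,x2,x4},{x3,x4,x5}}
  U123: {{x1,x2},{x1,x2,x4}}
  U124: {{x1,x2},{x1,x2,x4}} {{x2,x3}}
  U125: {{x1,x2},{x1,x2,x4}} {{x2,x3}}
  U126: {{x1,x2},{x1,x2,x4}} {{x2,x3}}
  U134: {{x1,x2},{x1,x4},{x1,x2,x4}}
  U135: {{x1,x2},{x1,x4},{x1,x2,x4}} {{x1,x5}}
  U136: {{x1,x2},{x1,x4},{x1,x2,x4}}
  U145: {{x1,x2},{x1,x4},{x1,x2,x4}} {{x2,x3}} {{x3,x4},{x3,x5},{x3,x4,x5}}
  U146: {{x1,x2},{x1,x4},{x1,x2,x4}} {{x2,x3}} {{x3,x4},{x3,x4,x5}}
  U156: {{x1,x2},{x1,x4},{x1,x2,x4}} {{x2,x3}} {{x3,x4},{x3,x4,x5}}
  U234: {{x1,x2},{x1,x2,x4}}
  U235: {{x1,x2},{x1,x2,x4}}
  U236: {{x1,x2},{x1,x2,x4}}
  U245: {{x2},{x1,x2},{x2,x3},{x2,x4},{x1,x2,x4}}
  U246: {{x2},{x1,x2},{x2,x3},{x2,x4},{x1,x2,x4}}
  U256: {{x2},{x1,x2},{x2,x3},{x2,x4},{x1,x2,x4}}
  U345: {{x1,x2},{x1,x4},{x1,x2,x4}}
  U346: {{x1,x2},{x1,x4},{x1,x2,x4}}
  U356: {{x1,x2},{x1,x4},{x1,x2,x4}}
  U456: {{x2},{x4},{x1,x2},{x1,x4},{x2,x3},{x2,x4},{x3,x4},{x4,x5},{x1,x2,x4},{x3,x4,x5}}
  U1234: {{x1,x2},{x1,x2,x4}}
  U1235: {{x1,x2},{x1,x2,x4}}
  U1236: {{x1,x2},{x1,x2,x4}}
  U1245: {{x1,x2},{x1,x2,x4}} {{x2,x3}}
  U1246: {{x1,x2},{x1,x2,x4}} {{x2,x3}}
  U1256: {{x1,x2},{x1,x2,x4}} {{x2,x3}}
  U1345: {{x1,x2},{x1,x4},{x1,x2,x4}}
  U1346: {{x1,x2},{x1,x4},{x1,x2,x4}}
  U1356: {{x1,x2},{x1,x4},{x1,x2,x4}}
  U1456: {{x1,x2},{x1,x4},{x1,x2,x4}} {{x2,x3}} {{x3,x4},{x3,x4,x5}}
  U2345: {{x1,x2},{x1,x2,x4}}
  U2346: {{x1,x2},{x1,x2,x4}}
  U2356: {{x1,x2},{x1,x2,x4}}
  U2456: {{x2},{x1,x2},{x2,x3},{x2,x4},{x1,x2,x4}}
  U3456: {{x1,x2},{x1,x4},{x1,x2,x4}}
  U12345: {{x1,x2},{x1,x2,x4}}
  U12346: {{x1,x2},{x1,x2,x4}}
  U12356: {{x1,x2},{x1,x2,x4}}
  U12456: {{x1,x2},{x1,x2,x4}} {{x2,x3}}
  U13456: {{x1,x2},{x1,x4},{x1,x2,x4}}
  U23456: {{x1,x2},{x1,x2,x4}}
  U123456: {{x1,x2},{x1,x2,x4}}
C dims 7,23,30,20; δ0: rk 6, SNF 1^6; δ1: rk 16, SNF 1^16; δ2: rk 14, SNF 1^14
degree 0: 7−6−0 = 1 → Ȟ^0 ≅ Z
degree 1: 23−16−6 = 1 → Ȟ^1 ≅ Z
degree 2: 30−14−16 = 0 → Ȟ^2 ≅ 0

Ȟ^0(U;F) ≅ Z; Ȟ^1(U;F) ≅ Z; Ȟ^2(U;F) ≅ 0


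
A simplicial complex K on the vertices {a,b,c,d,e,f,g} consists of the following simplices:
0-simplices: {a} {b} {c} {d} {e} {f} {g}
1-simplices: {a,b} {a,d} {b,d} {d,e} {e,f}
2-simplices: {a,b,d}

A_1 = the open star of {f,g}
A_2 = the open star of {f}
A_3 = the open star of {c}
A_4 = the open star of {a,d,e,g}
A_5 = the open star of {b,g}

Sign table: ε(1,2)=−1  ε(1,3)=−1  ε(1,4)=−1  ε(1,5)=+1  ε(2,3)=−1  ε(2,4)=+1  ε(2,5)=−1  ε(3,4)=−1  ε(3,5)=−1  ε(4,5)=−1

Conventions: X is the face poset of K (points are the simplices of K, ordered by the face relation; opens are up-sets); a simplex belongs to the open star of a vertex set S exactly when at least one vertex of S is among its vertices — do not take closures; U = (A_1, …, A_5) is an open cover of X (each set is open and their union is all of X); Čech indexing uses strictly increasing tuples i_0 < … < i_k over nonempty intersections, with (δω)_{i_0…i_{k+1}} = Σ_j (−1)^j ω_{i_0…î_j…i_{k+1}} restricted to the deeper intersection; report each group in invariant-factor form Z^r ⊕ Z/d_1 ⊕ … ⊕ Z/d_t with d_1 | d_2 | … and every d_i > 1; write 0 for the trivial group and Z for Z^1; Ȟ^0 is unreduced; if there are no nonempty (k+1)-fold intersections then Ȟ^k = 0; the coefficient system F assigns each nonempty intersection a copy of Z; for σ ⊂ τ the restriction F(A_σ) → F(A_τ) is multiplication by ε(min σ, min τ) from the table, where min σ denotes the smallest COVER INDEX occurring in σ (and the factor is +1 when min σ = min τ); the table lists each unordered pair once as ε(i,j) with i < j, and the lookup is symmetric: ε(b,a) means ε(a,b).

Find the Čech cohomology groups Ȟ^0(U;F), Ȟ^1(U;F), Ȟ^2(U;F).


nerve simplices:
  A1={{f},{g},{e,f}} A2={{f},{e,f}} A3={{c}} A4={{a},{d},{e},{g},{a,b},{a,d},{b,d},{d,e},{e,f},{a,b,d}} A5={{b},{g},{a,b},{b,d},{a,b,d}}
  A12={{f},{e,f}} A14={{g},{e,f}} A15={{g}} A24={{e,f}} A45={{g},{a,b},{b,d},{a,b,d}}
  A124={{e,f}} A145={{g}}
C dims 5,5,2; δ0: rk 3, SNF 1^3; δ1: rk 2, SNF 1^2
degree 0: 5−3−0 = 2 → Ȟ^0 ≅ Z^2
degree 1: 5−2−3 = 0 → Ȟ^1 ≅ 0
degree 2: 2−0−2 = 0 → Ȟ^2 ≅ 0

Ȟ^0 ≅ Z^2; Ȟ^1 ≅ 0; Ȟ^2 ≅ 0


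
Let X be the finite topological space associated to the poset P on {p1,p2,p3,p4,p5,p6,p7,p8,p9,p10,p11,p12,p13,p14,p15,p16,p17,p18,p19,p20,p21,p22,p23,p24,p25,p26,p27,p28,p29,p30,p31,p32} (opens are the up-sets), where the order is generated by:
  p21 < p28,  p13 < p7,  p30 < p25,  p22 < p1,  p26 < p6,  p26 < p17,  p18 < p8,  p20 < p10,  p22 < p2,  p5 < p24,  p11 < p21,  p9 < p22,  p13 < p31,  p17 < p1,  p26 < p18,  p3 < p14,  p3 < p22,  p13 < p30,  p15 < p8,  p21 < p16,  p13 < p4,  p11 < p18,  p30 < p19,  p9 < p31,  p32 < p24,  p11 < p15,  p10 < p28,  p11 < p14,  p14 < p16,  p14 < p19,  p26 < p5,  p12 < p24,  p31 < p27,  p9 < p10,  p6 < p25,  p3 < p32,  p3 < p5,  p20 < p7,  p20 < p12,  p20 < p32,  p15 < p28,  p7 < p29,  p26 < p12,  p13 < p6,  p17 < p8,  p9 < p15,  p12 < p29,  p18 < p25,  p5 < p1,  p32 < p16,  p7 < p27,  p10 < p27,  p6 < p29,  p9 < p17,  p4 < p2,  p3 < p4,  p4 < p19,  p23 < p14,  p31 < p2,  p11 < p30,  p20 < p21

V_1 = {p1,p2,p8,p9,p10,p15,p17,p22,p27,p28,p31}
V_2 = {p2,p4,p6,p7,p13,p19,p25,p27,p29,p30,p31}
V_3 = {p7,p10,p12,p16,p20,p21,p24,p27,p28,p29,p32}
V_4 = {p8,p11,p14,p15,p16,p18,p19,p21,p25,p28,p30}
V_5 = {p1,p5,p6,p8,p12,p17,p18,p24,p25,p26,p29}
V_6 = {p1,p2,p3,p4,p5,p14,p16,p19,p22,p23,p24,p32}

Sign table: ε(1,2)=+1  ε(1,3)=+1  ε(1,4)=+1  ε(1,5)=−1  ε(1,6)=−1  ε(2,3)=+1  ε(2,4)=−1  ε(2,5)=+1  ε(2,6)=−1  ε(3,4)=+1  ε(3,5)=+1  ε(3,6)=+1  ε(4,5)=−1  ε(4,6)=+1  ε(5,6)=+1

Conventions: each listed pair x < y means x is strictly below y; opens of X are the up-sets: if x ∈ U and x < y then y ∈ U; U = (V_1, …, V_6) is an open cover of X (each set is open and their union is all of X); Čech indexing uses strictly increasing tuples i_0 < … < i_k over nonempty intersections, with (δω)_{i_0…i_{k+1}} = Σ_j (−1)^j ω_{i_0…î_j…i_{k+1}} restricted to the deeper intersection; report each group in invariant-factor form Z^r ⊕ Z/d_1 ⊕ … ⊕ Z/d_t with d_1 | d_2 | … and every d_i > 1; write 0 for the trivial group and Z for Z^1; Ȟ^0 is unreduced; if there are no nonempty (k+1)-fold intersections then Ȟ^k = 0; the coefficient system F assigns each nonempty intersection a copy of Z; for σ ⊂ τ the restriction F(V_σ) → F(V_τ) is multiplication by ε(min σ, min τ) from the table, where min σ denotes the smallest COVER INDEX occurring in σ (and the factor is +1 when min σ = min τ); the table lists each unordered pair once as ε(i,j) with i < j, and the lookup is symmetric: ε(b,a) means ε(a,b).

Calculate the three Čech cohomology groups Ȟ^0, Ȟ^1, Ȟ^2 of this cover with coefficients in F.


nerve simplices:
  V12={p2,p27,p31} V13={p10,p27,p28} V14={p8,p15,p28} V15={p1,p8,p17} V16={p1,p2,p22} V23={p7,p27,p29} V24={p19,p25,p30} V25={p6,p25,p29} V26={p2,p4,p19} V34={p16,p21,p28} V35={p12,p24,p29} V36={p16,p24,p32} V45={p8,p18,p25} V46={p14,p16,p19} V56={p1,p5,p24}
  V123={p27} V126={p2} V134={p28} V145={p8} V156={p1} V235={p29} V245={p25} V246={p19} V346={p16} V356={p24}
C dims 6,15,10; δ0: rk 6, SNF 1^5·2; δ1: rk 9, SNF 1^9
degree 0: 6−6−0 = 0 → Ȟ^0 ≅ 0
degree 1: 15−9−6 = 0 plus torsion [2] → Ȟ^1 ≅ Z/2
degree 2: 10−0−9 = 1 → Ȟ^2 ≅ Z

Ȟ^0 = 0,  Ȟ^1 = Z/2,  Ȟ^2 = Z


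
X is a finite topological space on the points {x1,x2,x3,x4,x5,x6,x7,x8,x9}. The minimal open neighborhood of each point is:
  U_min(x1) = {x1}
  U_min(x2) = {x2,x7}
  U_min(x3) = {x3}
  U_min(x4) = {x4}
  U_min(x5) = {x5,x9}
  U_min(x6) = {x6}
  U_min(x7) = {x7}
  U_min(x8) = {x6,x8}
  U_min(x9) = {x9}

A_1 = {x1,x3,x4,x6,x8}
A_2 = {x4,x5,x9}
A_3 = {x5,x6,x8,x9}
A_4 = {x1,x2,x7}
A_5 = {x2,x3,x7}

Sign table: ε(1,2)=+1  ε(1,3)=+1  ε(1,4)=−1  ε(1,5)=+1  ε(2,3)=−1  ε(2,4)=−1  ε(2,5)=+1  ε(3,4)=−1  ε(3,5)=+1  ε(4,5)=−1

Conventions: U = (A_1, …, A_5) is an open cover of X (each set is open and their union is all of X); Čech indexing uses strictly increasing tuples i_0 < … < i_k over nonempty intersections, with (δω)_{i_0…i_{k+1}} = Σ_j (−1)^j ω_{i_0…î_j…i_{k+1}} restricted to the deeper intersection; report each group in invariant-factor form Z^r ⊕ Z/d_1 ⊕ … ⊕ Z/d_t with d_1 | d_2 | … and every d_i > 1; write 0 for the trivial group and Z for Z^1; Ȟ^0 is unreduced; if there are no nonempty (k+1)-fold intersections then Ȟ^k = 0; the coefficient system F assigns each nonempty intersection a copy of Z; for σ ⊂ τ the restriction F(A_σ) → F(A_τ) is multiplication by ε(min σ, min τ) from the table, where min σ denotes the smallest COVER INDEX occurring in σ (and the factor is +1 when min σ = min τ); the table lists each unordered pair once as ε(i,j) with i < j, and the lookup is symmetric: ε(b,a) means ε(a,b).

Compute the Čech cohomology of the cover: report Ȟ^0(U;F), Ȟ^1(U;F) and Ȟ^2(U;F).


nerve simplices:
  A12={x4} A13={x6,x8} A14={x1} A15={x3} A23={x5,x9} A45={x2,x7}
C dims 5,6; δ0: rk 5, SNF 1^4·2
degree 0: 5−5−0 = 0 → Ȟ^0 ≅ 0
degree 1: 6−0−5 = 1 plus torsion [2] → Ȟ^1 ≅ Z ⊕ Z/2
degree 2: 0−0−0 = 0 → Ȟ^2 ≅ 0

Ȟ^0 = 0,  Ȟ^1 = Z ⊕ Z/2,  Ȟ^2 = 0


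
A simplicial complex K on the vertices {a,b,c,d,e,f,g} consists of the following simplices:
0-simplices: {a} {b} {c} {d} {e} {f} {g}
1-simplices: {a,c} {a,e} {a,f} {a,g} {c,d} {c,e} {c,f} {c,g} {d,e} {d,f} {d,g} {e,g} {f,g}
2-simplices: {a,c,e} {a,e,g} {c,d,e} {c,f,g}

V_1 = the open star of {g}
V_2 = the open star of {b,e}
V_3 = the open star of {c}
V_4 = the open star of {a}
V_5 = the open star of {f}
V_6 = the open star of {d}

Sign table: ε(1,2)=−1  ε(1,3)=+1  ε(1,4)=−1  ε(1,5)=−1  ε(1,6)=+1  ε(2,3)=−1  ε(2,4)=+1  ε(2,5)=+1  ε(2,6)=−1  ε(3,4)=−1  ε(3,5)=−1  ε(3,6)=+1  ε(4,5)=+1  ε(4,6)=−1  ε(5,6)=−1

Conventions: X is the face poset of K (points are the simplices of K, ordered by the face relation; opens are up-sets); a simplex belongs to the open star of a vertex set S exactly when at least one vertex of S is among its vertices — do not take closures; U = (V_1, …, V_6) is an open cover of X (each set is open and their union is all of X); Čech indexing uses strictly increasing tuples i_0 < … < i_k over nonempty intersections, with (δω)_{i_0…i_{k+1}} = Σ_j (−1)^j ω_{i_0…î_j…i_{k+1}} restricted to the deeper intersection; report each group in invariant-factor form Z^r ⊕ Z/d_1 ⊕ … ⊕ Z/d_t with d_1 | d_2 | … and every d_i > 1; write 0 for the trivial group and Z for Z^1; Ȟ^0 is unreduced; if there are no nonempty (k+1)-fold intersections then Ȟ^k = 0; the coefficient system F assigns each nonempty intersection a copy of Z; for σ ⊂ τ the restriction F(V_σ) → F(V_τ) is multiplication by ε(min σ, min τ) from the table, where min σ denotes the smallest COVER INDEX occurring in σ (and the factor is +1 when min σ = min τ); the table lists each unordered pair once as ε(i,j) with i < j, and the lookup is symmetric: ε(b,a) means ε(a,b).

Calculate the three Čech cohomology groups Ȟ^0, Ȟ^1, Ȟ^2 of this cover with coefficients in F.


intersection data:
  V1={{g},{a,g},{c,g},{d,g},{e,g},{f,g},{a,e,g},{c,f,g}} V2={{b},{e},{a,e},{c,e},{d,e},{e,g},{a,c,e},{a,e,g},{c,d,e}} V3={{c},{a,c},{c,d},{c,e},{c,f},{c,g},{a,c,e},{c,d,e},{c,f,g}} V4={{a},{a,c},{a,e},{a,f},{a,g},{a,c,e},{a,e,g}} V5={{f},{a,f},{c,f},{d,f},{f,g},{c,f,g}} V6={{d},{c,d},{d,e},{d,f},{d,g},{c,d,e}}
  V12={{e,g},{a,e,g}} V13={{c,g},{c,f,g}} V14={{a,g},{a,e,g}} V15={{f,g},{c,f,g}} V16={{d,g}} V23={{c,e},{a,c,e},{c,d,e}} V24={{a,e},{a,c,e},{a,e,g}} V26={{d,e},{c,d,e}} V34={{a,c},{a,c,e}} V35={{c,f},{c,f,g}} V36={{c,d},{c,d,e}} V45={{a,f}} V56={{d,f}}
  V124={{a,e,g}} V135={{c,f,g}} V234={{a,c,e}} V236={{c,d,e}}
C dims 6,13,4; δ0: rk 5, SNF 1^5; δ1: rk 4, SNF 1^4
Ȟ^0 = (6 − 5) − 0 = 1, so Ȟ^0 ≅ Z
Ȟ^1 = (13 − 4) − 5 = 4, so Ȟ^1 ≅ Z^4
Ȟ^2 = (4 − 0) − 4 = 0, so Ȟ^2 ≅ 0

Ȟ^0 = Z, Ȟ^1 = Z^4, Ȟ^2 = 0


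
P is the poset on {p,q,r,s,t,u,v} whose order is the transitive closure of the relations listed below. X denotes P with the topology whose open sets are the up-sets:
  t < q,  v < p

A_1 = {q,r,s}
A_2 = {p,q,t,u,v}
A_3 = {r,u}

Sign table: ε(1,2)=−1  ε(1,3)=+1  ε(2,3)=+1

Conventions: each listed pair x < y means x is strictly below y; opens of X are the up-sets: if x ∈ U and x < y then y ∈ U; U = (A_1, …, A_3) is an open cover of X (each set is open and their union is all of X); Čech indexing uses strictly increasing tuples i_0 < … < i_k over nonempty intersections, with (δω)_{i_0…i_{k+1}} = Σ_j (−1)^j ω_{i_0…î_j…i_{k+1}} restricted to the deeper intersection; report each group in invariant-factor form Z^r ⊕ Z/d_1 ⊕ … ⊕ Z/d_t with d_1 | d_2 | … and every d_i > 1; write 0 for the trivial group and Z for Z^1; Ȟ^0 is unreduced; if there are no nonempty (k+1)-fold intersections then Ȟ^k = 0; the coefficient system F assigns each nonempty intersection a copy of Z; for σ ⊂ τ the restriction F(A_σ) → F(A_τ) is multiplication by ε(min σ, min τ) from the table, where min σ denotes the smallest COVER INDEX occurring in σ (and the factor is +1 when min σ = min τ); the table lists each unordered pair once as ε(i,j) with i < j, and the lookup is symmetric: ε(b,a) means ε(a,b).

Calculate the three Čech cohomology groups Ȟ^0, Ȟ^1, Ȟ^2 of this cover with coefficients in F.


nerve of the cover:
  A12={q} A13={r} A23={u}
C dims 3,3; δ0: rk 3, SNF 1^2·2
Ȟ^0 = (3 − 3) − 0 = 0, so Ȟ^0 ≅ 0
Ȟ^1 = (3 − 0) − 3 = 0 plus torsion [2], so Ȟ^1 ≅ Z/2
Ȟ^2 = (0 − 0) − 0 = 0, so Ȟ^2 ≅ 0

Ȟ^0 = 0, Ȟ^1 = Z/2 and Ȟ^2 = 0


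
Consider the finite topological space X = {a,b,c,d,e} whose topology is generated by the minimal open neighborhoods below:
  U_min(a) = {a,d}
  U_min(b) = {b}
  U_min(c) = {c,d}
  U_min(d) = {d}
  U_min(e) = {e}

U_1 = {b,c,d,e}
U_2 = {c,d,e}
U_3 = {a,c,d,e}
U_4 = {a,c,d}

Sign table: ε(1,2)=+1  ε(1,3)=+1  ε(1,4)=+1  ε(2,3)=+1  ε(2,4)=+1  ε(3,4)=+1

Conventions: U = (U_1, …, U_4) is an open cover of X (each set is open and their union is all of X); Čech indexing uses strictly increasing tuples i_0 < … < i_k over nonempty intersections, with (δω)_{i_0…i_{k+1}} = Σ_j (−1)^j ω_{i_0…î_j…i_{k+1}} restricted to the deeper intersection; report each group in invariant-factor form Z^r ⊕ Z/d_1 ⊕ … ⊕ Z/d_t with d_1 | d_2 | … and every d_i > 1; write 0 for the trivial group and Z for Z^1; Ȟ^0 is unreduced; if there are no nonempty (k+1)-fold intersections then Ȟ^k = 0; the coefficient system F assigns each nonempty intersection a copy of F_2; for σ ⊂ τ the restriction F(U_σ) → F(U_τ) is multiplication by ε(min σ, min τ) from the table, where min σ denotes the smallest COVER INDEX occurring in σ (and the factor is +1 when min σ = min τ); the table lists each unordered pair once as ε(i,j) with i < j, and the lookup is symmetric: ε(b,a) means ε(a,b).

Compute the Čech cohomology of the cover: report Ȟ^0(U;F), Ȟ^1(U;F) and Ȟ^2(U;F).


Ȟ^0 ≅ Z/2, Ȟ^1 ≅ 0, Ȟ^2 ≅ 0

nonempty intersections:
  U12={c,d,e} U13={c,d,e} U14={c,d} U23={c,d,e} U24={c,d} U34={a,c,d}
  U123={c,d,e} U124={c,d} U134={c,d} U234={c,d}
  U1234={c,d}
C dims 4,6,4,1; δ0: rk_F2 3; δ1: rk_F2 3; δ2: rk_F2 1
Ȟ^0: (4−3)−0=1 ⇒ Z/2
Ȟ^1: (6−3)−3=0 ⇒ 0
Ȟ^2: (4−1)−3=0 ⇒ 0


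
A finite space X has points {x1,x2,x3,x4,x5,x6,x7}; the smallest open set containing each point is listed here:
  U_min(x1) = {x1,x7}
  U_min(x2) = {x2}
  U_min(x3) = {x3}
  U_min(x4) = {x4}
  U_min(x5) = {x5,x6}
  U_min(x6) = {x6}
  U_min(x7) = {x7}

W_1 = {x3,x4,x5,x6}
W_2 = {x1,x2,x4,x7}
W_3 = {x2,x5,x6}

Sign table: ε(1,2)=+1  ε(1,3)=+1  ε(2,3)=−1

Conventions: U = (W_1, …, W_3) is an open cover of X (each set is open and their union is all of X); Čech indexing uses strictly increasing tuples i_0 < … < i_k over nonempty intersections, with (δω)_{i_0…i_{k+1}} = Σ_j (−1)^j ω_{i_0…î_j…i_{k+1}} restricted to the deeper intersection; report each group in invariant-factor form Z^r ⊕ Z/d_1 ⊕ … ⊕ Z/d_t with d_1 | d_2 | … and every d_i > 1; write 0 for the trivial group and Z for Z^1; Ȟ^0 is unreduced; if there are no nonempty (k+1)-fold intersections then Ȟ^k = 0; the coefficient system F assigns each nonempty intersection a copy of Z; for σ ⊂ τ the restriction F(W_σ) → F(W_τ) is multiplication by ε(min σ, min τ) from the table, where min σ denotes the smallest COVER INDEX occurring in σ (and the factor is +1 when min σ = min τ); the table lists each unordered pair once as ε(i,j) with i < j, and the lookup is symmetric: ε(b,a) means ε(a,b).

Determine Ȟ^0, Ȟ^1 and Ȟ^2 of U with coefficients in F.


nerve simplices:
  W12={x4} W13={x5,x6} W23={x2}
C dims 3,3; δ0: rk 3, SNF 1^2·2
degree 0: 3−3−0 = 0 → Ȟ^0 ≅ 0
degree 1: 3−0−3 = 0 plus torsion [2] → Ȟ^1 ≅ Z/2
degree 2: 0−0−0 = 0 → Ȟ^2 ≅ 0

Ȟ^0(U;F) ≅ 0, Ȟ^1(U;F) ≅ Z/2 and Ȟ^2(U;F) ≅ 0


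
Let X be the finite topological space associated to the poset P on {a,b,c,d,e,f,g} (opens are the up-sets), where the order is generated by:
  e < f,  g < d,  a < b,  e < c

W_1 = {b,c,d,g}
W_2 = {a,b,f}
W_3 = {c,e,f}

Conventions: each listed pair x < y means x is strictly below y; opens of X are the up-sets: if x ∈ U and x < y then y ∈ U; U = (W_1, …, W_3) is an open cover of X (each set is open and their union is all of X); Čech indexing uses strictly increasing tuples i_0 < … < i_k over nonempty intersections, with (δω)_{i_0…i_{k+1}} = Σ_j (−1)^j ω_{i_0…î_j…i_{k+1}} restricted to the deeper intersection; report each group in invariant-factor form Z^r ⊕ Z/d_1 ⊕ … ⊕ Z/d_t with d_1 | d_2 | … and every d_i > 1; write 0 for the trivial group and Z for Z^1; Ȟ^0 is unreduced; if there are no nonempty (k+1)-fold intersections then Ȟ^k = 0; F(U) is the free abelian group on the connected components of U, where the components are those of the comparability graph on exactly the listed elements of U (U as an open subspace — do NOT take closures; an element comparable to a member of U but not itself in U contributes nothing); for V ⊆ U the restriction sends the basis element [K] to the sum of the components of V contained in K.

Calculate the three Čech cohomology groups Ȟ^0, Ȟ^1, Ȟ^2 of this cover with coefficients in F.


Ȟ^0(U;F) ≅ Z^3,  Ȟ^1(U;F) ≅ 0,  Ȟ^2(U;F) ≅ 0

nonempty intersections:
  W12={b} W13={c} W23={f}
components per intersection:
  W1: {b} {c} {d,g}
  W2: {a,b} {f}
  W3: {c,e,f}
  W12: {b}
  W13: {c}
  W23: {f}
C dims 6,3; δ0: rk 3, SNF 1^3
Ȟ^0: (6−3)−0=3 ⇒ Z^3
Ȟ^1: (3−0)−3=0 ⇒ 0
Ȟ^2: (0−0)−0=0 ⇒ 0


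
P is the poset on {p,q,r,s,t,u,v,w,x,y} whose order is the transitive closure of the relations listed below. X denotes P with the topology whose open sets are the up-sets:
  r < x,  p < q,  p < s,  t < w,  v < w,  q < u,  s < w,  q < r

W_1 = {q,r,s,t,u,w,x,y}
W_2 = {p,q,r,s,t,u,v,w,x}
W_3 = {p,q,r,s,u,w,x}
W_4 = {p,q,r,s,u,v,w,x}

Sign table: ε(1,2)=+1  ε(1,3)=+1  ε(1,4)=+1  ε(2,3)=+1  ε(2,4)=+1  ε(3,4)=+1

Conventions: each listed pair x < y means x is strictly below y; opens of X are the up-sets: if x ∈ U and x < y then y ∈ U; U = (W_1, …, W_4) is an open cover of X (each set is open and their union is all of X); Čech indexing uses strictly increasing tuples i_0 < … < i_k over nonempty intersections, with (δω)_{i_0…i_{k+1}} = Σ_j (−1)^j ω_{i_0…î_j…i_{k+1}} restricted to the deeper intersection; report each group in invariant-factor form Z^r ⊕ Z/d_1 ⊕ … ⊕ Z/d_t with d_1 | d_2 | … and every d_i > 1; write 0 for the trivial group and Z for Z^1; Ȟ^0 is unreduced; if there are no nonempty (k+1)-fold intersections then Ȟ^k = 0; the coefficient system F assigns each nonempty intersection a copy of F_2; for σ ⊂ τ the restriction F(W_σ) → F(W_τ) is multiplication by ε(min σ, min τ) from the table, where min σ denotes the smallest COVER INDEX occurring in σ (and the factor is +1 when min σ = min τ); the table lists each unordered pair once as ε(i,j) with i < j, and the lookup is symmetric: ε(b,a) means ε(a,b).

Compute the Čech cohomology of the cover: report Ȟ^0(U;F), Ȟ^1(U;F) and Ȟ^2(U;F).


Ȟ^0 ≅ Z/2, Ȟ^1 ≅ 0 and Ȟ^2 ≅ 0

nerve of the cover:
  W12={q,r,s,t,u,w,x} W13={q,r,s,u,w,x} W14={q,r,s,u,w,x} W23={p,q,r,s,u,w,x} W24={p,q,r,s,u,v,w,x} W34={p,q,r,s,u,w,x}
  W123={q,r,s,u,w,x} W124={q,r,s,u,w,x} W134={q,r,s,u,w,x} W234={p,q,r,s,u,w,x}
  W1234={q,r,s,u,w,x}
C dims 4,6,4,1; δ0: rk_F2 3; δ1: rk_F2 3; δ2: rk_F2 1
Ȟ^0 = (4 − 3) − 0 = 1, so Ȟ^0 ≅ Z/2
Ȟ^1 = (6 − 3) − 3 = 0, so Ȟ^1 ≅ 0
Ȟ^2 = (4 − 1) − 3 = 0, so Ȟ^2 ≅ 0


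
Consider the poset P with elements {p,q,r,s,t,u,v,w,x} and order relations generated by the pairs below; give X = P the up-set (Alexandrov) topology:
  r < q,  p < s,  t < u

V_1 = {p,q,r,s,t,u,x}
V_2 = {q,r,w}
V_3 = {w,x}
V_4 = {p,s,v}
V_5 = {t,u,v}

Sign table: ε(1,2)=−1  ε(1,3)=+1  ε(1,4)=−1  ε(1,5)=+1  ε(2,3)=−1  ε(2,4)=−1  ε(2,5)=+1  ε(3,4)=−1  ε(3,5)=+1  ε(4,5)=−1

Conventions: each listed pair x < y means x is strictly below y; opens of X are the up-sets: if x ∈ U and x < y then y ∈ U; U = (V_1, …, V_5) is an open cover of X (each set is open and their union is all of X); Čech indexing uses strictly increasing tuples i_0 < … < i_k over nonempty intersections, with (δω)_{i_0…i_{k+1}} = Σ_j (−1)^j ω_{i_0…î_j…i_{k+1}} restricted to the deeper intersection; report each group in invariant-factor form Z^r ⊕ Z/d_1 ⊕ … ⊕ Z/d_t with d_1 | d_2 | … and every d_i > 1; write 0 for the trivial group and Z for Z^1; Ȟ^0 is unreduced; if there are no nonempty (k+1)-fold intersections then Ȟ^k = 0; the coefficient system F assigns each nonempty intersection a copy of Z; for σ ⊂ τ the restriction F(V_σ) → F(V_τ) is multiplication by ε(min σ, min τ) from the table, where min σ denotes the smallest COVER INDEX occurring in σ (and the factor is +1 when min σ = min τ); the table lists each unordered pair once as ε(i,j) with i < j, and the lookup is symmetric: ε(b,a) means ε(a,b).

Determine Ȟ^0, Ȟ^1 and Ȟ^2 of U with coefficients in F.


Ȟ^0(U;F) ≅ Z,  Ȟ^1(U;F) ≅ Z^2,  Ȟ^2(U;F) ≅ 0

nerve simplices:
  V12={q,r} V13={x} V14={p,s} V15={t,u} V23={w} V45={v}
C dims 5,6; δ0: rk 4, SNF 1^4
degree 0: 5−4−0 = 1 → Ȟ^0 ≅ Z
degree 1: 6−0−4 = 2 → Ȟ^1 ≅ Z^2
degree 2: 0−0−0 = 0 → Ȟ^2 ≅ 0


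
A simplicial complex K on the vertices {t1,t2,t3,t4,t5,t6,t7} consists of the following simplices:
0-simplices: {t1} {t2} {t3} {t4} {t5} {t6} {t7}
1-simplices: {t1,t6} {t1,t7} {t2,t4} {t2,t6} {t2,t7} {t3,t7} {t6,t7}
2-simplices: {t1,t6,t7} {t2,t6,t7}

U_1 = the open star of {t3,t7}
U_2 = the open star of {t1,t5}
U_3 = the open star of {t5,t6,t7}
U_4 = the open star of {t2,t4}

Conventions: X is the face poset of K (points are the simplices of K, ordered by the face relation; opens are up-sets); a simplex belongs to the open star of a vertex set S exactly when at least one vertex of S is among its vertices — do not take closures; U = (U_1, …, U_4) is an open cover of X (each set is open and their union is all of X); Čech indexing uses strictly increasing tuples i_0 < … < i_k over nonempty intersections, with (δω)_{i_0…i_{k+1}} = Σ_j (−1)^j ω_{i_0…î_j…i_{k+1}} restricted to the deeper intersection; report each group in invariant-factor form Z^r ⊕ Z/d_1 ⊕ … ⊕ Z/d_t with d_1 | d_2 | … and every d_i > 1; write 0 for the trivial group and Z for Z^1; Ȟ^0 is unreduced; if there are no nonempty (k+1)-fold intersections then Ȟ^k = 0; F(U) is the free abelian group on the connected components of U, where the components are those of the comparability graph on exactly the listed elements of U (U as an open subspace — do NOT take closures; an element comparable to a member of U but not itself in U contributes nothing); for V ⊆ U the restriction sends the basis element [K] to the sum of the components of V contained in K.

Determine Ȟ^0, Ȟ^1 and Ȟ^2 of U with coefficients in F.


Ȟ^0(U;F) ≅ Z^2,  Ȟ^1(U;F) ≅ 0,  Ȟ^2(U;F) ≅ 0

cover nerve:
  U1={{t3},{t7},{t1,t7},{t2,t7},{t3,t7},{t6,t7},{t1,t6,t7},{t2,t6,t7}} U2={{t1},{t5},{t1,t6},{t1,t7},{t1,t6,t7}} U3={{t5},{t6},{t7},{t1,t6},{t1,t7},{t2,t6},{t2,t7},{t3,t7},{t6,t7},{t1,t6,t7},{t2,t6,t7}} U4={{t2},{t4},{t2,t4},{t2,t6},{t2,t7},{t2,t6,t7}}
  U12={{t1,t7},{t1,t6,t7}} U13={{t7},{t1,t7},{t2,t7},{t3,t7},{t6,t7},{t1,t6,t7},{t2,t6,t7}} U14={{t2,t7},{t2,t6,t7}} U23={{t5},{t1,t6},{t1,t7},{t1,t6,t7}} U34={{t2,t6},{t2,t7},{t2,t6,t7}}
  U123={{t1,t7},{t1,t6,t7}} U134={{t2,t7},{t2,t6,t7}}
components per intersection:
  U1: {{t3},{t7},{t1,t7},{t2,t7},{t3,t7},{t6,t7},{t1,t6,t7},{t2,t6,t7}}
  U2: {{t1},{t1,t6},{t1,t7},{t1,t6,t7}} {{t5}}
  U3: {{t5}} {{t6},{t7},{t1,t6},{t1,t7},{t2,t6},{t2,t7},{t3,t7},{t6,t7},{t1,t6,t7},{t2,t6,t7}}
  U4: {{t2},{t4},{t2,t4},{t2,t6},{t2,t7},{t2,t6,t7}}
  U12: {{t1,t7},{t1,t6,t7}}
  U13: {{t7},{t1,t7},{t2,t7},{t3,t7},{t6,t7},{t1,t6,t7},{t2,t6,t7}}
  U14: {{t2,t7},{t2,t6,t7}}
  U23: {{t5}} {{t1,t6},{t1,t7},{t1,t6,t7}}
  U34: {{t2,t6},{t2,t7},{t2,t6,t7}}
  U123: {{t1,t7},{t1,t6,t7}}
  U134: {{t2,t7},{t2,t6,t7}}
C dims 6,6,2; δ0: rk 4, SNF 1^4; δ1: rk 2, SNF 1^2
Ȟ^0: (6−4)−0=2 ⇒ Z^2
Ȟ^1: (6−2)−4=0 ⇒ 0
Ȟ^2: (2−0)−2=0 ⇒ 0


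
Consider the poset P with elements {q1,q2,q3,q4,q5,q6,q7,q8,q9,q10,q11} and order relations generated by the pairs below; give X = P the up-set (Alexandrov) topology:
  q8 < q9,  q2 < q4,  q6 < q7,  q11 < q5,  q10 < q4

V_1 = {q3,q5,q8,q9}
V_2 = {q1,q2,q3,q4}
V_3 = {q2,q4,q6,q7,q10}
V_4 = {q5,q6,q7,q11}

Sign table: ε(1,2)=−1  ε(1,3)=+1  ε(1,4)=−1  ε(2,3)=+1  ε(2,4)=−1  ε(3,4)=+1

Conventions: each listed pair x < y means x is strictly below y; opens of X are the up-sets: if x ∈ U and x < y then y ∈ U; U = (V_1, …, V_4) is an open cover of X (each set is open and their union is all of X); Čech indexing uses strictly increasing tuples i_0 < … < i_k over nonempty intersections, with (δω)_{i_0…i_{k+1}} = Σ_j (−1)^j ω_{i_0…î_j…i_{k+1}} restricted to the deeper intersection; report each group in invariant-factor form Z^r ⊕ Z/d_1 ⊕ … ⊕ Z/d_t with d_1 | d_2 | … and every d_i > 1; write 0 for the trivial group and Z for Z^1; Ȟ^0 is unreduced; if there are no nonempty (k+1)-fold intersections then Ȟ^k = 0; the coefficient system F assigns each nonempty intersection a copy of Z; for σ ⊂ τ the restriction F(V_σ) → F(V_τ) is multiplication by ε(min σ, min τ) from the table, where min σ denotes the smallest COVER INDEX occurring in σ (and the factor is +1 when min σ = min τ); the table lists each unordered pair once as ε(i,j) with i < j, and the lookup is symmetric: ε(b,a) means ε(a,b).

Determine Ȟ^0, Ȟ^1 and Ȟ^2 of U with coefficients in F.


Ȟ^0 = Z, Ȟ^1 = Z, Ȟ^2 = 0

nerve of the cover:
  V12={q3} V14={q5} V23={q2,q4} V34={q6,q7}
C dims 4,4; δ0: rk 3, SNF 1^3
Ȟ^0 = (4 − 3) − 0 = 1, so Ȟ^0 ≅ Z
Ȟ^1 = (4 − 0) − 3 = 1, so Ȟ^1 ≅ Z
Ȟ^2 = (0 − 0) − 0 = 0, so Ȟ^2 ≅ 0


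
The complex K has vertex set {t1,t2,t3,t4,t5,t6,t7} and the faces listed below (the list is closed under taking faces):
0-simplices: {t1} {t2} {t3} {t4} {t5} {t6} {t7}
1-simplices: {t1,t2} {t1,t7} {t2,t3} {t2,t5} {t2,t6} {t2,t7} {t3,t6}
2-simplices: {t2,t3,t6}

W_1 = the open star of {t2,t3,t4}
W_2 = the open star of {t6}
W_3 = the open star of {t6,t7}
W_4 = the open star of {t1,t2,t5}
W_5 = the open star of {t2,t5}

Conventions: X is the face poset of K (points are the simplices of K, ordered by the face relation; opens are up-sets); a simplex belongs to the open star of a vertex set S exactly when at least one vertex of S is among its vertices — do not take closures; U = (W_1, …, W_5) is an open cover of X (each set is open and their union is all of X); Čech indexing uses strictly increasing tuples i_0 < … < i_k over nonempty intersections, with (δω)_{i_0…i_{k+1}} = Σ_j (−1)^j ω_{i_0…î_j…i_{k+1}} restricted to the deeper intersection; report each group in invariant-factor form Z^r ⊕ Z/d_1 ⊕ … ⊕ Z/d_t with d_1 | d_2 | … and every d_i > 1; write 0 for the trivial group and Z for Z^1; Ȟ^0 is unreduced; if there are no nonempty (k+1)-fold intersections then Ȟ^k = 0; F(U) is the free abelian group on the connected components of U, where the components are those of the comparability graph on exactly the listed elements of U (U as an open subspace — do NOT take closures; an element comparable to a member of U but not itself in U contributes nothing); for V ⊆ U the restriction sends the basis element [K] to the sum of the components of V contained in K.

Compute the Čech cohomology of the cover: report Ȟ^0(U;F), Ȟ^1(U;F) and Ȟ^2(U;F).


Ȟ^0 = Z^2; Ȟ^1 = Z; Ȟ^2 = 0

nerve simplices:
  W1={{t2},{t3},{t4},{t1,t2},{t2,t3},{t2,t5},{t2,t6},{t2,t7},{t3,t6},{t2,t3,t6}} W2={{t6},{t2,t6},{t3,t6},{t2,t3,t6}} W3={{t6},{t7},{t1,t7},{t2,t6},{t2,t7},{t3,t6},{t2,t3,t6}} W4={{t1},{t2},{t5},{t1,t2},{t1,t7},{t2,t3},{t2,t5},{t2,t6},{t2,t7},{t2,t3,t6}} W5={{t2},{t5},{t1,t2},{t2,t3},{t2,t5},{t2,t6},{t2,t7},{t2,t3,t6}}
  W12={{t2,t6},{t3,t6},{t2,t3,t6}} W13={{t2,t6},{t2,t7},{t3,t6},{t2,t3,t6}} W14={{t2},{t1,t2},{t2,t3},{t2,t5},{t2,t6},{t2,t7},{t2,t3,t6}} W15={{t2},{t1,t2},{t2,t3},{t2,t5},{t2,t6},{t2,t7},{t2,t3,t6}} W23={{t6},{t2,t6},{t3,t6},{t2,t3,t6}} W24={{t2,t6},{t2,t3,t6}} W25={{t2,t6},{t2,t3,t6}} W34={{t1,t7},{t2,t6},{t2,t7},{t2,t3,t6}} W35={{t2,t6},{t2,t7},{t2,t3,t6}} W45={{t2},{t5},{t1,t2},{t2,t3},{t2,t5},{t2,t6},{t2,t7},{t2,t3,t6}}
  W123={{t2,t6},{t3,t6},{t2,t3,t6}} W124={{t2,t6},{t2,t3,t6}} W125={{t2,t6},{t2,t3,t6}} W134={{t2,t6},{t2,t7},{t2,t3,t6}} W135={{t2,t6},{t2,t7},{t2,t3,t6}} W145={{t2},{t1,t2},{t2,t3},{t2,t5},{t2,t6},{t2,t7},{t2,t3,t6}} W234={{t2,t6},{t2,t3,t6}} W235={{t2,t6},{t2,t3,t6}} W245={{t2,t6},{t2,t3,t6}} W345={{t2,t6},{t2,t7},{t2,t3,t6}}
  W1234={{t2,t6},{t2,t3,t6}} W1235={{t2,t6},{t2,t3,t6}} W1245={{t2,t6},{t2,t3,t6}} W1345={{t2,t6},{t2,t7},{t2,t3,t6}} W2345={{t2,t6},{t2,t3,t6}}
  W12345={{t2,t6},{t2,t3,t6}}
components per intersection:
  W1: {{t2},{t3},{t1,t2},{t2,t3},{t2,t5},{t2,t6},{t2,t7},{t3,t6},{t2,t3,t6}} {{t4}}
  W2: {{t6},{t2,t6},{t3,t6},{t2,t3,t6}}
  W3: {{t6},{t2,t6},{t3,t6},{t2,t3,t6}} {{t7},{t1,t7},{t2,t7}}
  W4: {{t1},{t2},{t5},{t1,t2},{t1,t7},{t2,t3},{t2,t5},{t2,t6},{t2,t7},{t2,t3,t6}}
  W5: {{t2},{t5},{t1,t2},{t2,t3},{t2,t5},{t2,t6},{t2,t7},{t2,t3,t6}}
  W12: {{t2,t6},{t3,t6},{t2,t3,t6}}
  W13: {{t2,t6},{t3,t6},{t2,t3,t6}} {{t2,t7}}
  W14: {{t2},{t1,t2},{t2,t3},{t2,t5},{t2,t6},{t2,t7},{t2,t3,t6}}
  W15: {{t2},{t1,t2},{t2,t3},{t2,t5},{t2,t6},{t2,t7},{t2,t3,t6}}
  W23: {{t6},{t2,t6},{t3,t6},{t2,t3,t6}}
  W24: {{t2,t6},{t2,t3,t6}}
  W25: {{t2,t6},{t2,t3,t6}}
  W34: {{t1,t7}} {{t2,t6},{t2,t3,t6}} {{t2,t7}}
  W35: {{t2,t6},{t2,t3,t6}} {{t2,t7}}
  W45: {{t2},{t5},{t1,t2},{t2,t3},{t2,t5},{t2,t6},{t2,t7},{t2,t3,t6}}
  W123: {{t2,t6},{t3,t6},{t2,t3,t6}}
  W124: {{t2,t6},{t2,t3,t6}}
  W125: {{t2,t6},{t2,t3,t6}}
  W134: {{t2,t6},{t2,t3,t6}} {{t2,t7}}
  W135: {{t2,t6},{t2,t3,t6}} {{t2,t7}}
  W145: {{t2},{t1,t2},{t2,t3},{t2,t5},{t2,t6},{t2,t7},{t2,t3,t6}}
  W234: {{t2,t6},{t2,t3,t6}}
  W235: {{t2,t6},{t2,t3,t6}}
  W245: {{t2,t6},{t2,t3,t6}}
  W345: {{t2,t6},{t2,t3,t6}} {{t2,t7}}
  W1234: {{t2,t6},{t2,t3,t6}}
  W1235: {{t2,t6},{t2,t3,t6}}
  W1245: {{t2,t6},{t2,t3,t6}}
  W1345: {{t2,t6},{t2,t3,t6}} {{t2,t7}}
  W2345: {{t2,t6},{t2,t3,t6}}
  W12345: {{t2,t6},{t2,t3,t6}}
C dims 7,14,13,6; δ0: rk 5, SNF 1^5; δ1: rk 8, SNF 1^8; δ2: rk 5, SNF 1^5
degree 0: 7−5−0 = 2 → Ȟ^0 ≅ Z^2
degree 1: 14−8−5 = 1 → Ȟ^1 ≅ Z
degree 2: 13−5−8 = 0 → Ȟ^2 ≅ 0
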